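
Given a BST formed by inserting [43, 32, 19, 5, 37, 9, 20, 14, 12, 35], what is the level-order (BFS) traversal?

Tree insertion order: [43, 32, 19, 5, 37, 9, 20, 14, 12, 35]
Tree (level-order array): [43, 32, None, 19, 37, 5, 20, 35, None, None, 9, None, None, None, None, None, 14, 12]
BFS from the root, enqueuing left then right child of each popped node:
  queue [43] -> pop 43, enqueue [32], visited so far: [43]
  queue [32] -> pop 32, enqueue [19, 37], visited so far: [43, 32]
  queue [19, 37] -> pop 19, enqueue [5, 20], visited so far: [43, 32, 19]
  queue [37, 5, 20] -> pop 37, enqueue [35], visited so far: [43, 32, 19, 37]
  queue [5, 20, 35] -> pop 5, enqueue [9], visited so far: [43, 32, 19, 37, 5]
  queue [20, 35, 9] -> pop 20, enqueue [none], visited so far: [43, 32, 19, 37, 5, 20]
  queue [35, 9] -> pop 35, enqueue [none], visited so far: [43, 32, 19, 37, 5, 20, 35]
  queue [9] -> pop 9, enqueue [14], visited so far: [43, 32, 19, 37, 5, 20, 35, 9]
  queue [14] -> pop 14, enqueue [12], visited so far: [43, 32, 19, 37, 5, 20, 35, 9, 14]
  queue [12] -> pop 12, enqueue [none], visited so far: [43, 32, 19, 37, 5, 20, 35, 9, 14, 12]
Result: [43, 32, 19, 37, 5, 20, 35, 9, 14, 12]


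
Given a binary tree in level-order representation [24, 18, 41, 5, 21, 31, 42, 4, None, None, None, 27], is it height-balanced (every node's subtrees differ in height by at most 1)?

Tree (level-order array): [24, 18, 41, 5, 21, 31, 42, 4, None, None, None, 27]
Definition: a tree is height-balanced if, at every node, |h(left) - h(right)| <= 1 (empty subtree has height -1).
Bottom-up per-node check:
  node 4: h_left=-1, h_right=-1, diff=0 [OK], height=0
  node 5: h_left=0, h_right=-1, diff=1 [OK], height=1
  node 21: h_left=-1, h_right=-1, diff=0 [OK], height=0
  node 18: h_left=1, h_right=0, diff=1 [OK], height=2
  node 27: h_left=-1, h_right=-1, diff=0 [OK], height=0
  node 31: h_left=0, h_right=-1, diff=1 [OK], height=1
  node 42: h_left=-1, h_right=-1, diff=0 [OK], height=0
  node 41: h_left=1, h_right=0, diff=1 [OK], height=2
  node 24: h_left=2, h_right=2, diff=0 [OK], height=3
All nodes satisfy the balance condition.
Result: Balanced


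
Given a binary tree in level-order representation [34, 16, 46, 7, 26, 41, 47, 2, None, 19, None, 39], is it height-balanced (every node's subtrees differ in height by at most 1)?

Tree (level-order array): [34, 16, 46, 7, 26, 41, 47, 2, None, 19, None, 39]
Definition: a tree is height-balanced if, at every node, |h(left) - h(right)| <= 1 (empty subtree has height -1).
Bottom-up per-node check:
  node 2: h_left=-1, h_right=-1, diff=0 [OK], height=0
  node 7: h_left=0, h_right=-1, diff=1 [OK], height=1
  node 19: h_left=-1, h_right=-1, diff=0 [OK], height=0
  node 26: h_left=0, h_right=-1, diff=1 [OK], height=1
  node 16: h_left=1, h_right=1, diff=0 [OK], height=2
  node 39: h_left=-1, h_right=-1, diff=0 [OK], height=0
  node 41: h_left=0, h_right=-1, diff=1 [OK], height=1
  node 47: h_left=-1, h_right=-1, diff=0 [OK], height=0
  node 46: h_left=1, h_right=0, diff=1 [OK], height=2
  node 34: h_left=2, h_right=2, diff=0 [OK], height=3
All nodes satisfy the balance condition.
Result: Balanced


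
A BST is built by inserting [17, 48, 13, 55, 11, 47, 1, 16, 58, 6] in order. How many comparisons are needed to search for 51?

Search path for 51: 17 -> 48 -> 55
Found: False
Comparisons: 3


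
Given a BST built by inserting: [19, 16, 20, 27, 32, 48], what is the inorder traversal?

Tree insertion order: [19, 16, 20, 27, 32, 48]
Tree (level-order array): [19, 16, 20, None, None, None, 27, None, 32, None, 48]
Inorder traversal: [16, 19, 20, 27, 32, 48]


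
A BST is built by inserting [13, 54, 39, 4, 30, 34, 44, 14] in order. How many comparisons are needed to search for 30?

Search path for 30: 13 -> 54 -> 39 -> 30
Found: True
Comparisons: 4


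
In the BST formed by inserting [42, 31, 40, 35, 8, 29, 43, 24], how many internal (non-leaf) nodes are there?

Tree built from: [42, 31, 40, 35, 8, 29, 43, 24]
Tree (level-order array): [42, 31, 43, 8, 40, None, None, None, 29, 35, None, 24]
Rule: An internal node has at least one child.
Per-node child counts:
  node 42: 2 child(ren)
  node 31: 2 child(ren)
  node 8: 1 child(ren)
  node 29: 1 child(ren)
  node 24: 0 child(ren)
  node 40: 1 child(ren)
  node 35: 0 child(ren)
  node 43: 0 child(ren)
Matching nodes: [42, 31, 8, 29, 40]
Count of internal (non-leaf) nodes: 5


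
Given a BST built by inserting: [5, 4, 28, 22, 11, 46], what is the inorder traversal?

Tree insertion order: [5, 4, 28, 22, 11, 46]
Tree (level-order array): [5, 4, 28, None, None, 22, 46, 11]
Inorder traversal: [4, 5, 11, 22, 28, 46]


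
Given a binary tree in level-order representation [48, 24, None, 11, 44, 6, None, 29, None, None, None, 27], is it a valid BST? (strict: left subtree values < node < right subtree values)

Level-order array: [48, 24, None, 11, 44, 6, None, 29, None, None, None, 27]
Validate using subtree bounds (lo, hi): at each node, require lo < value < hi,
then recurse left with hi=value and right with lo=value.
Preorder trace (stopping at first violation):
  at node 48 with bounds (-inf, +inf): OK
  at node 24 with bounds (-inf, 48): OK
  at node 11 with bounds (-inf, 24): OK
  at node 6 with bounds (-inf, 11): OK
  at node 44 with bounds (24, 48): OK
  at node 29 with bounds (24, 44): OK
  at node 27 with bounds (24, 29): OK
No violation found at any node.
Result: Valid BST


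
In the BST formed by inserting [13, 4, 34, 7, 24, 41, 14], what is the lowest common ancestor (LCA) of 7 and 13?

Tree insertion order: [13, 4, 34, 7, 24, 41, 14]
Tree (level-order array): [13, 4, 34, None, 7, 24, 41, None, None, 14]
In a BST, the LCA of p=7, q=13 is the first node v on the
root-to-leaf path with p <= v <= q (go left if both < v, right if both > v).
Walk from root:
  at 13: 7 <= 13 <= 13, this is the LCA
LCA = 13


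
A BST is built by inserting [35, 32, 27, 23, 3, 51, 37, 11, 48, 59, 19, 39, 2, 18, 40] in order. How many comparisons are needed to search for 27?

Search path for 27: 35 -> 32 -> 27
Found: True
Comparisons: 3


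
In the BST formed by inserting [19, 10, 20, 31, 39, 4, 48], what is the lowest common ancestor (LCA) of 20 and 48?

Tree insertion order: [19, 10, 20, 31, 39, 4, 48]
Tree (level-order array): [19, 10, 20, 4, None, None, 31, None, None, None, 39, None, 48]
In a BST, the LCA of p=20, q=48 is the first node v on the
root-to-leaf path with p <= v <= q (go left if both < v, right if both > v).
Walk from root:
  at 19: both 20 and 48 > 19, go right
  at 20: 20 <= 20 <= 48, this is the LCA
LCA = 20


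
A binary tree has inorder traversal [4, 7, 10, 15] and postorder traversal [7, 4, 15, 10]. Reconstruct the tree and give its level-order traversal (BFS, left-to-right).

Inorder:   [4, 7, 10, 15]
Postorder: [7, 4, 15, 10]
Algorithm: postorder visits root last, so walk postorder right-to-left;
each value is the root of the current inorder slice — split it at that
value, recurse on the right subtree first, then the left.
Recursive splits:
  root=10; inorder splits into left=[4, 7], right=[15]
  root=15; inorder splits into left=[], right=[]
  root=4; inorder splits into left=[], right=[7]
  root=7; inorder splits into left=[], right=[]
Reconstructed level-order: [10, 4, 15, 7]


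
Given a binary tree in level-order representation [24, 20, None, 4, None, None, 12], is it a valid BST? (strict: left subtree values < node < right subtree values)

Level-order array: [24, 20, None, 4, None, None, 12]
Validate using subtree bounds (lo, hi): at each node, require lo < value < hi,
then recurse left with hi=value and right with lo=value.
Preorder trace (stopping at first violation):
  at node 24 with bounds (-inf, +inf): OK
  at node 20 with bounds (-inf, 24): OK
  at node 4 with bounds (-inf, 20): OK
  at node 12 with bounds (4, 20): OK
No violation found at any node.
Result: Valid BST


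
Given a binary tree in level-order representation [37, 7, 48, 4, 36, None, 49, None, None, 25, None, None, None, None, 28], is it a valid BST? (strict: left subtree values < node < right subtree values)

Level-order array: [37, 7, 48, 4, 36, None, 49, None, None, 25, None, None, None, None, 28]
Validate using subtree bounds (lo, hi): at each node, require lo < value < hi,
then recurse left with hi=value and right with lo=value.
Preorder trace (stopping at first violation):
  at node 37 with bounds (-inf, +inf): OK
  at node 7 with bounds (-inf, 37): OK
  at node 4 with bounds (-inf, 7): OK
  at node 36 with bounds (7, 37): OK
  at node 25 with bounds (7, 36): OK
  at node 28 with bounds (25, 36): OK
  at node 48 with bounds (37, +inf): OK
  at node 49 with bounds (48, +inf): OK
No violation found at any node.
Result: Valid BST


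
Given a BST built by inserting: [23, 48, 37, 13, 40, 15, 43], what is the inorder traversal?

Tree insertion order: [23, 48, 37, 13, 40, 15, 43]
Tree (level-order array): [23, 13, 48, None, 15, 37, None, None, None, None, 40, None, 43]
Inorder traversal: [13, 15, 23, 37, 40, 43, 48]


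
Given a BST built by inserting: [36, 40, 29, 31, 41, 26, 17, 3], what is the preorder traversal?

Tree insertion order: [36, 40, 29, 31, 41, 26, 17, 3]
Tree (level-order array): [36, 29, 40, 26, 31, None, 41, 17, None, None, None, None, None, 3]
Preorder traversal: [36, 29, 26, 17, 3, 31, 40, 41]


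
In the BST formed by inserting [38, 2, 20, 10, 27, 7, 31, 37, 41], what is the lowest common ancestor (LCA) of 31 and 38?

Tree insertion order: [38, 2, 20, 10, 27, 7, 31, 37, 41]
Tree (level-order array): [38, 2, 41, None, 20, None, None, 10, 27, 7, None, None, 31, None, None, None, 37]
In a BST, the LCA of p=31, q=38 is the first node v on the
root-to-leaf path with p <= v <= q (go left if both < v, right if both > v).
Walk from root:
  at 38: 31 <= 38 <= 38, this is the LCA
LCA = 38


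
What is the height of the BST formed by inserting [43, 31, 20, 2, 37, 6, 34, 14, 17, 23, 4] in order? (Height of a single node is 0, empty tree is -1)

Insertion order: [43, 31, 20, 2, 37, 6, 34, 14, 17, 23, 4]
Tree (level-order array): [43, 31, None, 20, 37, 2, 23, 34, None, None, 6, None, None, None, None, 4, 14, None, None, None, 17]
Compute height bottom-up (empty subtree = -1):
  height(4) = 1 + max(-1, -1) = 0
  height(17) = 1 + max(-1, -1) = 0
  height(14) = 1 + max(-1, 0) = 1
  height(6) = 1 + max(0, 1) = 2
  height(2) = 1 + max(-1, 2) = 3
  height(23) = 1 + max(-1, -1) = 0
  height(20) = 1 + max(3, 0) = 4
  height(34) = 1 + max(-1, -1) = 0
  height(37) = 1 + max(0, -1) = 1
  height(31) = 1 + max(4, 1) = 5
  height(43) = 1 + max(5, -1) = 6
Height = 6


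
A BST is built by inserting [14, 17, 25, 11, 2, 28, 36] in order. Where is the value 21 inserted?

Starting tree (level order): [14, 11, 17, 2, None, None, 25, None, None, None, 28, None, 36]
Insertion path: 14 -> 17 -> 25
Result: insert 21 as left child of 25
Final tree (level order): [14, 11, 17, 2, None, None, 25, None, None, 21, 28, None, None, None, 36]


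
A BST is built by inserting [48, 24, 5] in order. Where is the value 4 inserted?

Starting tree (level order): [48, 24, None, 5]
Insertion path: 48 -> 24 -> 5
Result: insert 4 as left child of 5
Final tree (level order): [48, 24, None, 5, None, 4]


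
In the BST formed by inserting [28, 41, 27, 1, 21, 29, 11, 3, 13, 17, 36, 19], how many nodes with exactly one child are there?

Tree built from: [28, 41, 27, 1, 21, 29, 11, 3, 13, 17, 36, 19]
Tree (level-order array): [28, 27, 41, 1, None, 29, None, None, 21, None, 36, 11, None, None, None, 3, 13, None, None, None, 17, None, 19]
Rule: These are nodes with exactly 1 non-null child.
Per-node child counts:
  node 28: 2 child(ren)
  node 27: 1 child(ren)
  node 1: 1 child(ren)
  node 21: 1 child(ren)
  node 11: 2 child(ren)
  node 3: 0 child(ren)
  node 13: 1 child(ren)
  node 17: 1 child(ren)
  node 19: 0 child(ren)
  node 41: 1 child(ren)
  node 29: 1 child(ren)
  node 36: 0 child(ren)
Matching nodes: [27, 1, 21, 13, 17, 41, 29]
Count of nodes with exactly one child: 7


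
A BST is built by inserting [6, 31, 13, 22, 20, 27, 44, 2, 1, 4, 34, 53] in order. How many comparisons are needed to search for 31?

Search path for 31: 6 -> 31
Found: True
Comparisons: 2


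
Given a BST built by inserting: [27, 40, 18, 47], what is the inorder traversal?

Tree insertion order: [27, 40, 18, 47]
Tree (level-order array): [27, 18, 40, None, None, None, 47]
Inorder traversal: [18, 27, 40, 47]


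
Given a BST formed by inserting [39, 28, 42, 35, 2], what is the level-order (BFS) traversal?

Tree insertion order: [39, 28, 42, 35, 2]
Tree (level-order array): [39, 28, 42, 2, 35]
BFS from the root, enqueuing left then right child of each popped node:
  queue [39] -> pop 39, enqueue [28, 42], visited so far: [39]
  queue [28, 42] -> pop 28, enqueue [2, 35], visited so far: [39, 28]
  queue [42, 2, 35] -> pop 42, enqueue [none], visited so far: [39, 28, 42]
  queue [2, 35] -> pop 2, enqueue [none], visited so far: [39, 28, 42, 2]
  queue [35] -> pop 35, enqueue [none], visited so far: [39, 28, 42, 2, 35]
Result: [39, 28, 42, 2, 35]


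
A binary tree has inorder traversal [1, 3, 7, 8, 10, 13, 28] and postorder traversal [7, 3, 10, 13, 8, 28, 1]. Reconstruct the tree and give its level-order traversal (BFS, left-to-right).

Inorder:   [1, 3, 7, 8, 10, 13, 28]
Postorder: [7, 3, 10, 13, 8, 28, 1]
Algorithm: postorder visits root last, so walk postorder right-to-left;
each value is the root of the current inorder slice — split it at that
value, recurse on the right subtree first, then the left.
Recursive splits:
  root=1; inorder splits into left=[], right=[3, 7, 8, 10, 13, 28]
  root=28; inorder splits into left=[3, 7, 8, 10, 13], right=[]
  root=8; inorder splits into left=[3, 7], right=[10, 13]
  root=13; inorder splits into left=[10], right=[]
  root=10; inorder splits into left=[], right=[]
  root=3; inorder splits into left=[], right=[7]
  root=7; inorder splits into left=[], right=[]
Reconstructed level-order: [1, 28, 8, 3, 13, 7, 10]


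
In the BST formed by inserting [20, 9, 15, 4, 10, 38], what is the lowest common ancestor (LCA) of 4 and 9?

Tree insertion order: [20, 9, 15, 4, 10, 38]
Tree (level-order array): [20, 9, 38, 4, 15, None, None, None, None, 10]
In a BST, the LCA of p=4, q=9 is the first node v on the
root-to-leaf path with p <= v <= q (go left if both < v, right if both > v).
Walk from root:
  at 20: both 4 and 9 < 20, go left
  at 9: 4 <= 9 <= 9, this is the LCA
LCA = 9


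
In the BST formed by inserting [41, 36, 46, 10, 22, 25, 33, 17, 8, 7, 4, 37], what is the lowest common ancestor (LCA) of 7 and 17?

Tree insertion order: [41, 36, 46, 10, 22, 25, 33, 17, 8, 7, 4, 37]
Tree (level-order array): [41, 36, 46, 10, 37, None, None, 8, 22, None, None, 7, None, 17, 25, 4, None, None, None, None, 33]
In a BST, the LCA of p=7, q=17 is the first node v on the
root-to-leaf path with p <= v <= q (go left if both < v, right if both > v).
Walk from root:
  at 41: both 7 and 17 < 41, go left
  at 36: both 7 and 17 < 36, go left
  at 10: 7 <= 10 <= 17, this is the LCA
LCA = 10


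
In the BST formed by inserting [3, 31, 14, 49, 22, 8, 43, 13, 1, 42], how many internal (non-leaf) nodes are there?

Tree built from: [3, 31, 14, 49, 22, 8, 43, 13, 1, 42]
Tree (level-order array): [3, 1, 31, None, None, 14, 49, 8, 22, 43, None, None, 13, None, None, 42]
Rule: An internal node has at least one child.
Per-node child counts:
  node 3: 2 child(ren)
  node 1: 0 child(ren)
  node 31: 2 child(ren)
  node 14: 2 child(ren)
  node 8: 1 child(ren)
  node 13: 0 child(ren)
  node 22: 0 child(ren)
  node 49: 1 child(ren)
  node 43: 1 child(ren)
  node 42: 0 child(ren)
Matching nodes: [3, 31, 14, 8, 49, 43]
Count of internal (non-leaf) nodes: 6


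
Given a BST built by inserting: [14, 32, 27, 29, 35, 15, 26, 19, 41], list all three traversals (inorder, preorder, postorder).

Tree insertion order: [14, 32, 27, 29, 35, 15, 26, 19, 41]
Tree (level-order array): [14, None, 32, 27, 35, 15, 29, None, 41, None, 26, None, None, None, None, 19]
Inorder (L, root, R): [14, 15, 19, 26, 27, 29, 32, 35, 41]
Preorder (root, L, R): [14, 32, 27, 15, 26, 19, 29, 35, 41]
Postorder (L, R, root): [19, 26, 15, 29, 27, 41, 35, 32, 14]


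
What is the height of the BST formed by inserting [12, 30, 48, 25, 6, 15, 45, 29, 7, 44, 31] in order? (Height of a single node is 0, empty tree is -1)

Insertion order: [12, 30, 48, 25, 6, 15, 45, 29, 7, 44, 31]
Tree (level-order array): [12, 6, 30, None, 7, 25, 48, None, None, 15, 29, 45, None, None, None, None, None, 44, None, 31]
Compute height bottom-up (empty subtree = -1):
  height(7) = 1 + max(-1, -1) = 0
  height(6) = 1 + max(-1, 0) = 1
  height(15) = 1 + max(-1, -1) = 0
  height(29) = 1 + max(-1, -1) = 0
  height(25) = 1 + max(0, 0) = 1
  height(31) = 1 + max(-1, -1) = 0
  height(44) = 1 + max(0, -1) = 1
  height(45) = 1 + max(1, -1) = 2
  height(48) = 1 + max(2, -1) = 3
  height(30) = 1 + max(1, 3) = 4
  height(12) = 1 + max(1, 4) = 5
Height = 5


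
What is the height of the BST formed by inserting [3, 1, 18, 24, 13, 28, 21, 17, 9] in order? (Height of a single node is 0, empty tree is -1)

Insertion order: [3, 1, 18, 24, 13, 28, 21, 17, 9]
Tree (level-order array): [3, 1, 18, None, None, 13, 24, 9, 17, 21, 28]
Compute height bottom-up (empty subtree = -1):
  height(1) = 1 + max(-1, -1) = 0
  height(9) = 1 + max(-1, -1) = 0
  height(17) = 1 + max(-1, -1) = 0
  height(13) = 1 + max(0, 0) = 1
  height(21) = 1 + max(-1, -1) = 0
  height(28) = 1 + max(-1, -1) = 0
  height(24) = 1 + max(0, 0) = 1
  height(18) = 1 + max(1, 1) = 2
  height(3) = 1 + max(0, 2) = 3
Height = 3


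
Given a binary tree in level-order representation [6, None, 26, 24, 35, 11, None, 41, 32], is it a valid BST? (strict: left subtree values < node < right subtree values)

Level-order array: [6, None, 26, 24, 35, 11, None, 41, 32]
Validate using subtree bounds (lo, hi): at each node, require lo < value < hi,
then recurse left with hi=value and right with lo=value.
Preorder trace (stopping at first violation):
  at node 6 with bounds (-inf, +inf): OK
  at node 26 with bounds (6, +inf): OK
  at node 24 with bounds (6, 26): OK
  at node 11 with bounds (6, 24): OK
  at node 35 with bounds (26, +inf): OK
  at node 41 with bounds (26, 35): VIOLATION
Node 41 violates its bound: not (26 < 41 < 35).
Result: Not a valid BST


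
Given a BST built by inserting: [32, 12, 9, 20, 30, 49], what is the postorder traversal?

Tree insertion order: [32, 12, 9, 20, 30, 49]
Tree (level-order array): [32, 12, 49, 9, 20, None, None, None, None, None, 30]
Postorder traversal: [9, 30, 20, 12, 49, 32]


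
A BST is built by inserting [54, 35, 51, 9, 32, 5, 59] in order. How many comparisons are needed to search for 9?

Search path for 9: 54 -> 35 -> 9
Found: True
Comparisons: 3


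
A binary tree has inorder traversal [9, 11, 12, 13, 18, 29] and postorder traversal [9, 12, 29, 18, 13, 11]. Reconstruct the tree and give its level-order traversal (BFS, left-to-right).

Inorder:   [9, 11, 12, 13, 18, 29]
Postorder: [9, 12, 29, 18, 13, 11]
Algorithm: postorder visits root last, so walk postorder right-to-left;
each value is the root of the current inorder slice — split it at that
value, recurse on the right subtree first, then the left.
Recursive splits:
  root=11; inorder splits into left=[9], right=[12, 13, 18, 29]
  root=13; inorder splits into left=[12], right=[18, 29]
  root=18; inorder splits into left=[], right=[29]
  root=29; inorder splits into left=[], right=[]
  root=12; inorder splits into left=[], right=[]
  root=9; inorder splits into left=[], right=[]
Reconstructed level-order: [11, 9, 13, 12, 18, 29]


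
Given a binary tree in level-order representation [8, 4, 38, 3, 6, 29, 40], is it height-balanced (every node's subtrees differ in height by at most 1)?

Tree (level-order array): [8, 4, 38, 3, 6, 29, 40]
Definition: a tree is height-balanced if, at every node, |h(left) - h(right)| <= 1 (empty subtree has height -1).
Bottom-up per-node check:
  node 3: h_left=-1, h_right=-1, diff=0 [OK], height=0
  node 6: h_left=-1, h_right=-1, diff=0 [OK], height=0
  node 4: h_left=0, h_right=0, diff=0 [OK], height=1
  node 29: h_left=-1, h_right=-1, diff=0 [OK], height=0
  node 40: h_left=-1, h_right=-1, diff=0 [OK], height=0
  node 38: h_left=0, h_right=0, diff=0 [OK], height=1
  node 8: h_left=1, h_right=1, diff=0 [OK], height=2
All nodes satisfy the balance condition.
Result: Balanced


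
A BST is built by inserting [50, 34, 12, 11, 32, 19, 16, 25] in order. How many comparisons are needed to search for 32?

Search path for 32: 50 -> 34 -> 12 -> 32
Found: True
Comparisons: 4


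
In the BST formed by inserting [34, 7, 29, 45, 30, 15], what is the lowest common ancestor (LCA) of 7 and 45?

Tree insertion order: [34, 7, 29, 45, 30, 15]
Tree (level-order array): [34, 7, 45, None, 29, None, None, 15, 30]
In a BST, the LCA of p=7, q=45 is the first node v on the
root-to-leaf path with p <= v <= q (go left if both < v, right if both > v).
Walk from root:
  at 34: 7 <= 34 <= 45, this is the LCA
LCA = 34


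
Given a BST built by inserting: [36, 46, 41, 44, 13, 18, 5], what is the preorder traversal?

Tree insertion order: [36, 46, 41, 44, 13, 18, 5]
Tree (level-order array): [36, 13, 46, 5, 18, 41, None, None, None, None, None, None, 44]
Preorder traversal: [36, 13, 5, 18, 46, 41, 44]


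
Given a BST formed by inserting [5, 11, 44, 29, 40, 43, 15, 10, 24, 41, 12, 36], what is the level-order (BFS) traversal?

Tree insertion order: [5, 11, 44, 29, 40, 43, 15, 10, 24, 41, 12, 36]
Tree (level-order array): [5, None, 11, 10, 44, None, None, 29, None, 15, 40, 12, 24, 36, 43, None, None, None, None, None, None, 41]
BFS from the root, enqueuing left then right child of each popped node:
  queue [5] -> pop 5, enqueue [11], visited so far: [5]
  queue [11] -> pop 11, enqueue [10, 44], visited so far: [5, 11]
  queue [10, 44] -> pop 10, enqueue [none], visited so far: [5, 11, 10]
  queue [44] -> pop 44, enqueue [29], visited so far: [5, 11, 10, 44]
  queue [29] -> pop 29, enqueue [15, 40], visited so far: [5, 11, 10, 44, 29]
  queue [15, 40] -> pop 15, enqueue [12, 24], visited so far: [5, 11, 10, 44, 29, 15]
  queue [40, 12, 24] -> pop 40, enqueue [36, 43], visited so far: [5, 11, 10, 44, 29, 15, 40]
  queue [12, 24, 36, 43] -> pop 12, enqueue [none], visited so far: [5, 11, 10, 44, 29, 15, 40, 12]
  queue [24, 36, 43] -> pop 24, enqueue [none], visited so far: [5, 11, 10, 44, 29, 15, 40, 12, 24]
  queue [36, 43] -> pop 36, enqueue [none], visited so far: [5, 11, 10, 44, 29, 15, 40, 12, 24, 36]
  queue [43] -> pop 43, enqueue [41], visited so far: [5, 11, 10, 44, 29, 15, 40, 12, 24, 36, 43]
  queue [41] -> pop 41, enqueue [none], visited so far: [5, 11, 10, 44, 29, 15, 40, 12, 24, 36, 43, 41]
Result: [5, 11, 10, 44, 29, 15, 40, 12, 24, 36, 43, 41]


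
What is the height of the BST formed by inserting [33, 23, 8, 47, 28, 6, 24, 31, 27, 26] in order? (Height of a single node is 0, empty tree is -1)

Insertion order: [33, 23, 8, 47, 28, 6, 24, 31, 27, 26]
Tree (level-order array): [33, 23, 47, 8, 28, None, None, 6, None, 24, 31, None, None, None, 27, None, None, 26]
Compute height bottom-up (empty subtree = -1):
  height(6) = 1 + max(-1, -1) = 0
  height(8) = 1 + max(0, -1) = 1
  height(26) = 1 + max(-1, -1) = 0
  height(27) = 1 + max(0, -1) = 1
  height(24) = 1 + max(-1, 1) = 2
  height(31) = 1 + max(-1, -1) = 0
  height(28) = 1 + max(2, 0) = 3
  height(23) = 1 + max(1, 3) = 4
  height(47) = 1 + max(-1, -1) = 0
  height(33) = 1 + max(4, 0) = 5
Height = 5


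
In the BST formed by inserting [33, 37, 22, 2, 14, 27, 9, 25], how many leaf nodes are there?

Tree built from: [33, 37, 22, 2, 14, 27, 9, 25]
Tree (level-order array): [33, 22, 37, 2, 27, None, None, None, 14, 25, None, 9]
Rule: A leaf has 0 children.
Per-node child counts:
  node 33: 2 child(ren)
  node 22: 2 child(ren)
  node 2: 1 child(ren)
  node 14: 1 child(ren)
  node 9: 0 child(ren)
  node 27: 1 child(ren)
  node 25: 0 child(ren)
  node 37: 0 child(ren)
Matching nodes: [9, 25, 37]
Count of leaf nodes: 3


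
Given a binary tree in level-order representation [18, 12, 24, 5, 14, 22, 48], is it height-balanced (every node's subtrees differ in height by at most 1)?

Tree (level-order array): [18, 12, 24, 5, 14, 22, 48]
Definition: a tree is height-balanced if, at every node, |h(left) - h(right)| <= 1 (empty subtree has height -1).
Bottom-up per-node check:
  node 5: h_left=-1, h_right=-1, diff=0 [OK], height=0
  node 14: h_left=-1, h_right=-1, diff=0 [OK], height=0
  node 12: h_left=0, h_right=0, diff=0 [OK], height=1
  node 22: h_left=-1, h_right=-1, diff=0 [OK], height=0
  node 48: h_left=-1, h_right=-1, diff=0 [OK], height=0
  node 24: h_left=0, h_right=0, diff=0 [OK], height=1
  node 18: h_left=1, h_right=1, diff=0 [OK], height=2
All nodes satisfy the balance condition.
Result: Balanced


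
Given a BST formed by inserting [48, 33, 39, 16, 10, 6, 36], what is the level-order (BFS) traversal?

Tree insertion order: [48, 33, 39, 16, 10, 6, 36]
Tree (level-order array): [48, 33, None, 16, 39, 10, None, 36, None, 6]
BFS from the root, enqueuing left then right child of each popped node:
  queue [48] -> pop 48, enqueue [33], visited so far: [48]
  queue [33] -> pop 33, enqueue [16, 39], visited so far: [48, 33]
  queue [16, 39] -> pop 16, enqueue [10], visited so far: [48, 33, 16]
  queue [39, 10] -> pop 39, enqueue [36], visited so far: [48, 33, 16, 39]
  queue [10, 36] -> pop 10, enqueue [6], visited so far: [48, 33, 16, 39, 10]
  queue [36, 6] -> pop 36, enqueue [none], visited so far: [48, 33, 16, 39, 10, 36]
  queue [6] -> pop 6, enqueue [none], visited so far: [48, 33, 16, 39, 10, 36, 6]
Result: [48, 33, 16, 39, 10, 36, 6]


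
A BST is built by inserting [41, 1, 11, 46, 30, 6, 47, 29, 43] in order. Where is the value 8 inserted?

Starting tree (level order): [41, 1, 46, None, 11, 43, 47, 6, 30, None, None, None, None, None, None, 29]
Insertion path: 41 -> 1 -> 11 -> 6
Result: insert 8 as right child of 6
Final tree (level order): [41, 1, 46, None, 11, 43, 47, 6, 30, None, None, None, None, None, 8, 29]


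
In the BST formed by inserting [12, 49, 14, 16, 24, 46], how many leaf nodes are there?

Tree built from: [12, 49, 14, 16, 24, 46]
Tree (level-order array): [12, None, 49, 14, None, None, 16, None, 24, None, 46]
Rule: A leaf has 0 children.
Per-node child counts:
  node 12: 1 child(ren)
  node 49: 1 child(ren)
  node 14: 1 child(ren)
  node 16: 1 child(ren)
  node 24: 1 child(ren)
  node 46: 0 child(ren)
Matching nodes: [46]
Count of leaf nodes: 1


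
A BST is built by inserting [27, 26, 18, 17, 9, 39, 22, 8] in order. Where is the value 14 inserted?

Starting tree (level order): [27, 26, 39, 18, None, None, None, 17, 22, 9, None, None, None, 8]
Insertion path: 27 -> 26 -> 18 -> 17 -> 9
Result: insert 14 as right child of 9
Final tree (level order): [27, 26, 39, 18, None, None, None, 17, 22, 9, None, None, None, 8, 14]


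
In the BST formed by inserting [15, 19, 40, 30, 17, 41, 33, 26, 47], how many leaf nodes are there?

Tree built from: [15, 19, 40, 30, 17, 41, 33, 26, 47]
Tree (level-order array): [15, None, 19, 17, 40, None, None, 30, 41, 26, 33, None, 47]
Rule: A leaf has 0 children.
Per-node child counts:
  node 15: 1 child(ren)
  node 19: 2 child(ren)
  node 17: 0 child(ren)
  node 40: 2 child(ren)
  node 30: 2 child(ren)
  node 26: 0 child(ren)
  node 33: 0 child(ren)
  node 41: 1 child(ren)
  node 47: 0 child(ren)
Matching nodes: [17, 26, 33, 47]
Count of leaf nodes: 4


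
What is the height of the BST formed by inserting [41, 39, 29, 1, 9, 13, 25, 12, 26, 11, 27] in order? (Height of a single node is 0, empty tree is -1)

Insertion order: [41, 39, 29, 1, 9, 13, 25, 12, 26, 11, 27]
Tree (level-order array): [41, 39, None, 29, None, 1, None, None, 9, None, 13, 12, 25, 11, None, None, 26, None, None, None, 27]
Compute height bottom-up (empty subtree = -1):
  height(11) = 1 + max(-1, -1) = 0
  height(12) = 1 + max(0, -1) = 1
  height(27) = 1 + max(-1, -1) = 0
  height(26) = 1 + max(-1, 0) = 1
  height(25) = 1 + max(-1, 1) = 2
  height(13) = 1 + max(1, 2) = 3
  height(9) = 1 + max(-1, 3) = 4
  height(1) = 1 + max(-1, 4) = 5
  height(29) = 1 + max(5, -1) = 6
  height(39) = 1 + max(6, -1) = 7
  height(41) = 1 + max(7, -1) = 8
Height = 8


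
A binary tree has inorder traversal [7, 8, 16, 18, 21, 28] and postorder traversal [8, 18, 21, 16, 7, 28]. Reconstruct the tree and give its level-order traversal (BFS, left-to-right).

Inorder:   [7, 8, 16, 18, 21, 28]
Postorder: [8, 18, 21, 16, 7, 28]
Algorithm: postorder visits root last, so walk postorder right-to-left;
each value is the root of the current inorder slice — split it at that
value, recurse on the right subtree first, then the left.
Recursive splits:
  root=28; inorder splits into left=[7, 8, 16, 18, 21], right=[]
  root=7; inorder splits into left=[], right=[8, 16, 18, 21]
  root=16; inorder splits into left=[8], right=[18, 21]
  root=21; inorder splits into left=[18], right=[]
  root=18; inorder splits into left=[], right=[]
  root=8; inorder splits into left=[], right=[]
Reconstructed level-order: [28, 7, 16, 8, 21, 18]


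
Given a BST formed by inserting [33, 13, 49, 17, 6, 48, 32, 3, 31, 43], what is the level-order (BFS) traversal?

Tree insertion order: [33, 13, 49, 17, 6, 48, 32, 3, 31, 43]
Tree (level-order array): [33, 13, 49, 6, 17, 48, None, 3, None, None, 32, 43, None, None, None, 31]
BFS from the root, enqueuing left then right child of each popped node:
  queue [33] -> pop 33, enqueue [13, 49], visited so far: [33]
  queue [13, 49] -> pop 13, enqueue [6, 17], visited so far: [33, 13]
  queue [49, 6, 17] -> pop 49, enqueue [48], visited so far: [33, 13, 49]
  queue [6, 17, 48] -> pop 6, enqueue [3], visited so far: [33, 13, 49, 6]
  queue [17, 48, 3] -> pop 17, enqueue [32], visited so far: [33, 13, 49, 6, 17]
  queue [48, 3, 32] -> pop 48, enqueue [43], visited so far: [33, 13, 49, 6, 17, 48]
  queue [3, 32, 43] -> pop 3, enqueue [none], visited so far: [33, 13, 49, 6, 17, 48, 3]
  queue [32, 43] -> pop 32, enqueue [31], visited so far: [33, 13, 49, 6, 17, 48, 3, 32]
  queue [43, 31] -> pop 43, enqueue [none], visited so far: [33, 13, 49, 6, 17, 48, 3, 32, 43]
  queue [31] -> pop 31, enqueue [none], visited so far: [33, 13, 49, 6, 17, 48, 3, 32, 43, 31]
Result: [33, 13, 49, 6, 17, 48, 3, 32, 43, 31]


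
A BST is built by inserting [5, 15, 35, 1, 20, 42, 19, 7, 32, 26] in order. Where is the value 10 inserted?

Starting tree (level order): [5, 1, 15, None, None, 7, 35, None, None, 20, 42, 19, 32, None, None, None, None, 26]
Insertion path: 5 -> 15 -> 7
Result: insert 10 as right child of 7
Final tree (level order): [5, 1, 15, None, None, 7, 35, None, 10, 20, 42, None, None, 19, 32, None, None, None, None, 26]


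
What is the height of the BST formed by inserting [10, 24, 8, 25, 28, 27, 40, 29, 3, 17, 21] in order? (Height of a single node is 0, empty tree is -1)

Insertion order: [10, 24, 8, 25, 28, 27, 40, 29, 3, 17, 21]
Tree (level-order array): [10, 8, 24, 3, None, 17, 25, None, None, None, 21, None, 28, None, None, 27, 40, None, None, 29]
Compute height bottom-up (empty subtree = -1):
  height(3) = 1 + max(-1, -1) = 0
  height(8) = 1 + max(0, -1) = 1
  height(21) = 1 + max(-1, -1) = 0
  height(17) = 1 + max(-1, 0) = 1
  height(27) = 1 + max(-1, -1) = 0
  height(29) = 1 + max(-1, -1) = 0
  height(40) = 1 + max(0, -1) = 1
  height(28) = 1 + max(0, 1) = 2
  height(25) = 1 + max(-1, 2) = 3
  height(24) = 1 + max(1, 3) = 4
  height(10) = 1 + max(1, 4) = 5
Height = 5


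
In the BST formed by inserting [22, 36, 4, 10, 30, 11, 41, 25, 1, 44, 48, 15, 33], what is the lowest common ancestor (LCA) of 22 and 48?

Tree insertion order: [22, 36, 4, 10, 30, 11, 41, 25, 1, 44, 48, 15, 33]
Tree (level-order array): [22, 4, 36, 1, 10, 30, 41, None, None, None, 11, 25, 33, None, 44, None, 15, None, None, None, None, None, 48]
In a BST, the LCA of p=22, q=48 is the first node v on the
root-to-leaf path with p <= v <= q (go left if both < v, right if both > v).
Walk from root:
  at 22: 22 <= 22 <= 48, this is the LCA
LCA = 22


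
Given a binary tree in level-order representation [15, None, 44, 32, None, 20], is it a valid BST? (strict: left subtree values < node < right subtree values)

Level-order array: [15, None, 44, 32, None, 20]
Validate using subtree bounds (lo, hi): at each node, require lo < value < hi,
then recurse left with hi=value and right with lo=value.
Preorder trace (stopping at first violation):
  at node 15 with bounds (-inf, +inf): OK
  at node 44 with bounds (15, +inf): OK
  at node 32 with bounds (15, 44): OK
  at node 20 with bounds (15, 32): OK
No violation found at any node.
Result: Valid BST


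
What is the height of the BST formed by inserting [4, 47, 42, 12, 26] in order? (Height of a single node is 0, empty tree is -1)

Insertion order: [4, 47, 42, 12, 26]
Tree (level-order array): [4, None, 47, 42, None, 12, None, None, 26]
Compute height bottom-up (empty subtree = -1):
  height(26) = 1 + max(-1, -1) = 0
  height(12) = 1 + max(-1, 0) = 1
  height(42) = 1 + max(1, -1) = 2
  height(47) = 1 + max(2, -1) = 3
  height(4) = 1 + max(-1, 3) = 4
Height = 4


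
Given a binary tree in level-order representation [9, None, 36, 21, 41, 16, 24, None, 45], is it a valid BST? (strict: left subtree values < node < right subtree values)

Level-order array: [9, None, 36, 21, 41, 16, 24, None, 45]
Validate using subtree bounds (lo, hi): at each node, require lo < value < hi,
then recurse left with hi=value and right with lo=value.
Preorder trace (stopping at first violation):
  at node 9 with bounds (-inf, +inf): OK
  at node 36 with bounds (9, +inf): OK
  at node 21 with bounds (9, 36): OK
  at node 16 with bounds (9, 21): OK
  at node 24 with bounds (21, 36): OK
  at node 41 with bounds (36, +inf): OK
  at node 45 with bounds (41, +inf): OK
No violation found at any node.
Result: Valid BST


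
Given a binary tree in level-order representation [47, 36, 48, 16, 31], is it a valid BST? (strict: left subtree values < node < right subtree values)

Level-order array: [47, 36, 48, 16, 31]
Validate using subtree bounds (lo, hi): at each node, require lo < value < hi,
then recurse left with hi=value and right with lo=value.
Preorder trace (stopping at first violation):
  at node 47 with bounds (-inf, +inf): OK
  at node 36 with bounds (-inf, 47): OK
  at node 16 with bounds (-inf, 36): OK
  at node 31 with bounds (36, 47): VIOLATION
Node 31 violates its bound: not (36 < 31 < 47).
Result: Not a valid BST


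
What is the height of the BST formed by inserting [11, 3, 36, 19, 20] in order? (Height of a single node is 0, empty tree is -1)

Insertion order: [11, 3, 36, 19, 20]
Tree (level-order array): [11, 3, 36, None, None, 19, None, None, 20]
Compute height bottom-up (empty subtree = -1):
  height(3) = 1 + max(-1, -1) = 0
  height(20) = 1 + max(-1, -1) = 0
  height(19) = 1 + max(-1, 0) = 1
  height(36) = 1 + max(1, -1) = 2
  height(11) = 1 + max(0, 2) = 3
Height = 3


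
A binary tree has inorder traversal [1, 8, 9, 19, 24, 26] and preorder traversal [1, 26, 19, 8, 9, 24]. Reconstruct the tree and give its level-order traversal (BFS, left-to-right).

Inorder:  [1, 8, 9, 19, 24, 26]
Preorder: [1, 26, 19, 8, 9, 24]
Algorithm: preorder visits root first, so consume preorder in order;
for each root, split the current inorder slice at that value into
left-subtree inorder and right-subtree inorder, then recurse.
Recursive splits:
  root=1; inorder splits into left=[], right=[8, 9, 19, 24, 26]
  root=26; inorder splits into left=[8, 9, 19, 24], right=[]
  root=19; inorder splits into left=[8, 9], right=[24]
  root=8; inorder splits into left=[], right=[9]
  root=9; inorder splits into left=[], right=[]
  root=24; inorder splits into left=[], right=[]
Reconstructed level-order: [1, 26, 19, 8, 24, 9]


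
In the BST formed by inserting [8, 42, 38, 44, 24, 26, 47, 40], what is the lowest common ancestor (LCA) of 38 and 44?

Tree insertion order: [8, 42, 38, 44, 24, 26, 47, 40]
Tree (level-order array): [8, None, 42, 38, 44, 24, 40, None, 47, None, 26]
In a BST, the LCA of p=38, q=44 is the first node v on the
root-to-leaf path with p <= v <= q (go left if both < v, right if both > v).
Walk from root:
  at 8: both 38 and 44 > 8, go right
  at 42: 38 <= 42 <= 44, this is the LCA
LCA = 42


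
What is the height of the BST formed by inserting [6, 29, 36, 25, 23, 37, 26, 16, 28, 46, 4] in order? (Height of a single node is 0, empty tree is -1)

Insertion order: [6, 29, 36, 25, 23, 37, 26, 16, 28, 46, 4]
Tree (level-order array): [6, 4, 29, None, None, 25, 36, 23, 26, None, 37, 16, None, None, 28, None, 46]
Compute height bottom-up (empty subtree = -1):
  height(4) = 1 + max(-1, -1) = 0
  height(16) = 1 + max(-1, -1) = 0
  height(23) = 1 + max(0, -1) = 1
  height(28) = 1 + max(-1, -1) = 0
  height(26) = 1 + max(-1, 0) = 1
  height(25) = 1 + max(1, 1) = 2
  height(46) = 1 + max(-1, -1) = 0
  height(37) = 1 + max(-1, 0) = 1
  height(36) = 1 + max(-1, 1) = 2
  height(29) = 1 + max(2, 2) = 3
  height(6) = 1 + max(0, 3) = 4
Height = 4


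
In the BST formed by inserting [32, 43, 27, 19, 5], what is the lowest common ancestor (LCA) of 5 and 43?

Tree insertion order: [32, 43, 27, 19, 5]
Tree (level-order array): [32, 27, 43, 19, None, None, None, 5]
In a BST, the LCA of p=5, q=43 is the first node v on the
root-to-leaf path with p <= v <= q (go left if both < v, right if both > v).
Walk from root:
  at 32: 5 <= 32 <= 43, this is the LCA
LCA = 32


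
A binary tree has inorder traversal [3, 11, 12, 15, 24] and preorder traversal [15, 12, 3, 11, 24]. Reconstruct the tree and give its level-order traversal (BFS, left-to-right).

Inorder:  [3, 11, 12, 15, 24]
Preorder: [15, 12, 3, 11, 24]
Algorithm: preorder visits root first, so consume preorder in order;
for each root, split the current inorder slice at that value into
left-subtree inorder and right-subtree inorder, then recurse.
Recursive splits:
  root=15; inorder splits into left=[3, 11, 12], right=[24]
  root=12; inorder splits into left=[3, 11], right=[]
  root=3; inorder splits into left=[], right=[11]
  root=11; inorder splits into left=[], right=[]
  root=24; inorder splits into left=[], right=[]
Reconstructed level-order: [15, 12, 24, 3, 11]


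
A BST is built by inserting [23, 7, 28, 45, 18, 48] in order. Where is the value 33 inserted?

Starting tree (level order): [23, 7, 28, None, 18, None, 45, None, None, None, 48]
Insertion path: 23 -> 28 -> 45
Result: insert 33 as left child of 45
Final tree (level order): [23, 7, 28, None, 18, None, 45, None, None, 33, 48]


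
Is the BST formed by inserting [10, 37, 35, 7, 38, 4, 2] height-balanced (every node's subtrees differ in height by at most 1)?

Tree (level-order array): [10, 7, 37, 4, None, 35, 38, 2]
Definition: a tree is height-balanced if, at every node, |h(left) - h(right)| <= 1 (empty subtree has height -1).
Bottom-up per-node check:
  node 2: h_left=-1, h_right=-1, diff=0 [OK], height=0
  node 4: h_left=0, h_right=-1, diff=1 [OK], height=1
  node 7: h_left=1, h_right=-1, diff=2 [FAIL (|1--1|=2 > 1)], height=2
  node 35: h_left=-1, h_right=-1, diff=0 [OK], height=0
  node 38: h_left=-1, h_right=-1, diff=0 [OK], height=0
  node 37: h_left=0, h_right=0, diff=0 [OK], height=1
  node 10: h_left=2, h_right=1, diff=1 [OK], height=3
Node 7 violates the condition: |1 - -1| = 2 > 1.
Result: Not balanced


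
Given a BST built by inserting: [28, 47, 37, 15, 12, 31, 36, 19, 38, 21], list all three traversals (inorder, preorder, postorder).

Tree insertion order: [28, 47, 37, 15, 12, 31, 36, 19, 38, 21]
Tree (level-order array): [28, 15, 47, 12, 19, 37, None, None, None, None, 21, 31, 38, None, None, None, 36]
Inorder (L, root, R): [12, 15, 19, 21, 28, 31, 36, 37, 38, 47]
Preorder (root, L, R): [28, 15, 12, 19, 21, 47, 37, 31, 36, 38]
Postorder (L, R, root): [12, 21, 19, 15, 36, 31, 38, 37, 47, 28]


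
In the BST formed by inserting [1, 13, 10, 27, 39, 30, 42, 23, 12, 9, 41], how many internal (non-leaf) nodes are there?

Tree built from: [1, 13, 10, 27, 39, 30, 42, 23, 12, 9, 41]
Tree (level-order array): [1, None, 13, 10, 27, 9, 12, 23, 39, None, None, None, None, None, None, 30, 42, None, None, 41]
Rule: An internal node has at least one child.
Per-node child counts:
  node 1: 1 child(ren)
  node 13: 2 child(ren)
  node 10: 2 child(ren)
  node 9: 0 child(ren)
  node 12: 0 child(ren)
  node 27: 2 child(ren)
  node 23: 0 child(ren)
  node 39: 2 child(ren)
  node 30: 0 child(ren)
  node 42: 1 child(ren)
  node 41: 0 child(ren)
Matching nodes: [1, 13, 10, 27, 39, 42]
Count of internal (non-leaf) nodes: 6
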